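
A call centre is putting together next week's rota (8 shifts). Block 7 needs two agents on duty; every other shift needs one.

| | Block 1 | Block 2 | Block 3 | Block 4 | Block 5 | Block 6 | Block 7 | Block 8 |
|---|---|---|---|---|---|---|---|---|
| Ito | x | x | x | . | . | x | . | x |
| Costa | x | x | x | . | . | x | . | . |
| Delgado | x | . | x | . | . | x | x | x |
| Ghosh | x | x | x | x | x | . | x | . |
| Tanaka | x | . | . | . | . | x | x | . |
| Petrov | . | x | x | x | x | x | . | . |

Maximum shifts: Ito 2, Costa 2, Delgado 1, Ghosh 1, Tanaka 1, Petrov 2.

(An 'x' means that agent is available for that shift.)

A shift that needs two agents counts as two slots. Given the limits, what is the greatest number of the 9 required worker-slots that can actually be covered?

9

Total capacity across all agents is 2+2+1+1+1+2 = 9, and 9 slots are needed, so at most 9 can be filled.
An assignment achieving 9: Block 1→Costa, Block 2→Ito, Block 3→Costa, Block 4→Ghosh, Block 5→Petrov, Block 6→Petrov, Block 7→Delgado+Tanaka, Block 8→Ito.
Loads: Ito 2/2, Costa 2/2, Delgado 1/1, Ghosh 1/1, Tanaka 1/1, Petrov 2/2.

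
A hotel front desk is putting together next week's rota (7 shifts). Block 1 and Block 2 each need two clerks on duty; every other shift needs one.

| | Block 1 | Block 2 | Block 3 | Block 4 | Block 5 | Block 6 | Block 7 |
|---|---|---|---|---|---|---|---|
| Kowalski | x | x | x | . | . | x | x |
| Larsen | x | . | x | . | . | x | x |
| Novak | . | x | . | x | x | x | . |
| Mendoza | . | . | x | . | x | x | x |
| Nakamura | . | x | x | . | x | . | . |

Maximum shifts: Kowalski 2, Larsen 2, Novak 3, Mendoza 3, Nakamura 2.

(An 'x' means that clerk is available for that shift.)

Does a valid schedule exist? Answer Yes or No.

Block 1 can only be covered by Kowalski and Larsen, so that assignment is forced.
Block 4 can only be covered by Novak, so that assignment is forced.
One valid schedule: Block 1→Kowalski+Larsen, Block 2→Kowalski+Novak, Block 3→Mendoza, Block 4→Novak, Block 5→Novak, Block 6→Mendoza, Block 7→Larsen.
Loads: Kowalski 2/2, Larsen 2/2, Novak 3/3, Mendoza 2/3, Nakamura 0/2 — all within limits.

Yes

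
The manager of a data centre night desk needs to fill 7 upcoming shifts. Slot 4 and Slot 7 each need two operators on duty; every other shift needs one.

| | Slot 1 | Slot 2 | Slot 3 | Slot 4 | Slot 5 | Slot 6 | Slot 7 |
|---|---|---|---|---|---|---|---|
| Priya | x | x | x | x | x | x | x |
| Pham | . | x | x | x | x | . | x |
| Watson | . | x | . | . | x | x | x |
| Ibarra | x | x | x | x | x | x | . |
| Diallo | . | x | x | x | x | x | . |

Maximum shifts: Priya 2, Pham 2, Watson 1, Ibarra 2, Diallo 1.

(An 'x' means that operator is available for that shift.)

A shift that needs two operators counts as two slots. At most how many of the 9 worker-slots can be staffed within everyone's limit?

8

Total capacity across all operators is 2+2+1+2+1 = 8, and 9 slots are needed, so at most 8 can be filled.
An assignment achieving 8: Slot 1→Priya, Slot 2→Ibarra, Slot 3→Pham, Slot 4→Ibarra+Diallo, Slot 6→Watson, Slot 7→Priya+Pham.
Loads: Priya 2/2, Pham 2/2, Watson 1/1, Ibarra 2/2, Diallo 1/1.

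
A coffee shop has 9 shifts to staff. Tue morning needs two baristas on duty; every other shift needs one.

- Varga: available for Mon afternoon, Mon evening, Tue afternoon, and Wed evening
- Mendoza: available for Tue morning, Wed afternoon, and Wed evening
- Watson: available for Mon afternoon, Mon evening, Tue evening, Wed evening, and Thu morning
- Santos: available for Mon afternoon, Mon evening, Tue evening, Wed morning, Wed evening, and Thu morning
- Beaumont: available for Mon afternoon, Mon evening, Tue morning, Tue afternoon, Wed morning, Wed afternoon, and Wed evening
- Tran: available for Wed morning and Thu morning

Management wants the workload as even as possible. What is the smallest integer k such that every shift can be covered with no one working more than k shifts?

2

With 6 baristas and 10 worker-slots to fill, someone must work at least ⌈10/6⌉ = 2 shifts, so k ≥ 2.
k = 2 works: Mon afternoon→Varga, Mon evening→Santos, Tue morning→Mendoza+Beaumont, Tue afternoon→Varga, Tue evening→Watson, Wed morning→Santos, Wed afternoon→Mendoza, Wed evening→Beaumont, Thu morning→Watson.
Loads: Varga 2, Mendoza 2, Watson 2, Santos 2, Beaumont 2, Tran 0 — all ≤ 2.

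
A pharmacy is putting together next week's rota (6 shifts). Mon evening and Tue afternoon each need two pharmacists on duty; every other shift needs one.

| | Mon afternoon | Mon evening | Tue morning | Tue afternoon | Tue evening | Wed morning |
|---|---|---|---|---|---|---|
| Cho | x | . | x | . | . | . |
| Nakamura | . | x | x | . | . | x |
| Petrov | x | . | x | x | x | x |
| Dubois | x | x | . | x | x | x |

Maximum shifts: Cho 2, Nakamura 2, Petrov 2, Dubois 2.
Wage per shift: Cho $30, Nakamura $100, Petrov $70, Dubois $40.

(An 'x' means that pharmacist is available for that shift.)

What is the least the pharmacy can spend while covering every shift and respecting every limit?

Mon evening can only be covered by Nakamura and Dubois, so that assignment is forced.
Tue afternoon can only be covered by Petrov and Dubois, so that assignment is forced.
Picking the cheapest available pharmacist for each shift independently would cost $390, but that ignores the shift limits.
An optimal schedule: Mon afternoon→Cho, Mon evening→Nakamura+Dubois, Tue morning→Cho, Tue afternoon→Petrov+Dubois, Tue evening→Petrov, Wed morning→Nakamura.
Total: 30 + 100 + 40 + 30 + 70 + 40 + 70 + 100 = $480.

$480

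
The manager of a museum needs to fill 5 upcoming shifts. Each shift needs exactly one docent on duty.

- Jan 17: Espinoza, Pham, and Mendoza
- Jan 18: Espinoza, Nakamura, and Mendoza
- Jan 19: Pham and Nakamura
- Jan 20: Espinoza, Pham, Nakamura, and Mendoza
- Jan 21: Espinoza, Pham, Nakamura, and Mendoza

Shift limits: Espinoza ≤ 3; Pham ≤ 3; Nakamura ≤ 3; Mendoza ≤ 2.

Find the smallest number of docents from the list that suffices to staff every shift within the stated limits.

2

5 slots to fill and no one can take more than 3, so at least ⌈5/3⌉ = 2 docents are needed.
Espinoza and Pham alone can cover everything: Jan 17→Espinoza, Jan 18→Espinoza, Jan 19→Pham, Jan 20→Espinoza, Jan 21→Pham.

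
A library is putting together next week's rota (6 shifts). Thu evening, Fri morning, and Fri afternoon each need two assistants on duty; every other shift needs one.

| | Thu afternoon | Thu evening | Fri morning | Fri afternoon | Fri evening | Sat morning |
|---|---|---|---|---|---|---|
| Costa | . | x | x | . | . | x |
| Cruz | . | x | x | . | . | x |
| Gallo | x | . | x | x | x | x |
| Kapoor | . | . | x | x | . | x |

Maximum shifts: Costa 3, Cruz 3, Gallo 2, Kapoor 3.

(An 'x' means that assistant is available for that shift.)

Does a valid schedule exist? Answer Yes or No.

Total capacity is 11 and 9 slots are needed, so capacity alone doesn't rule it out.
Shifts {Thu afternoon, Fri afternoon, Fri evening} need 4 worker-slots in total, but the assistants available for any of those shifts (Gallo and Kapoor) can supply at most 3 among them. So no valid schedule exists.

No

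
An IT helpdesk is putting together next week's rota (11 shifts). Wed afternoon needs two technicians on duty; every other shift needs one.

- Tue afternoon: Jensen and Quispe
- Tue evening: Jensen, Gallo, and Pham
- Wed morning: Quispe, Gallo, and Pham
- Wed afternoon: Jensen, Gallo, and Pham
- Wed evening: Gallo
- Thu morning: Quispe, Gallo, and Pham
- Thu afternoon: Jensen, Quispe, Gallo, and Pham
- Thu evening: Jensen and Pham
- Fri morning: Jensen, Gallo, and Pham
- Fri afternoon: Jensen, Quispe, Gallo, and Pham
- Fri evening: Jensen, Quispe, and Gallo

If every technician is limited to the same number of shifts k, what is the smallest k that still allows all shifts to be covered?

3

With 4 technicians and 12 worker-slots to fill, someone must work at least ⌈12/4⌉ = 3 shifts, so k ≥ 3.
k = 3 works: Tue afternoon→Jensen, Tue evening→Jensen, Wed morning→Quispe, Wed afternoon→Gallo+Pham, Wed evening→Gallo, Thu morning→Quispe, Thu afternoon→Pham, Thu evening→Jensen, Fri morning→Gallo, Fri afternoon→Pham, Fri evening→Quispe.
Loads: Jensen 3, Quispe 3, Gallo 3, Pham 3 — all ≤ 3.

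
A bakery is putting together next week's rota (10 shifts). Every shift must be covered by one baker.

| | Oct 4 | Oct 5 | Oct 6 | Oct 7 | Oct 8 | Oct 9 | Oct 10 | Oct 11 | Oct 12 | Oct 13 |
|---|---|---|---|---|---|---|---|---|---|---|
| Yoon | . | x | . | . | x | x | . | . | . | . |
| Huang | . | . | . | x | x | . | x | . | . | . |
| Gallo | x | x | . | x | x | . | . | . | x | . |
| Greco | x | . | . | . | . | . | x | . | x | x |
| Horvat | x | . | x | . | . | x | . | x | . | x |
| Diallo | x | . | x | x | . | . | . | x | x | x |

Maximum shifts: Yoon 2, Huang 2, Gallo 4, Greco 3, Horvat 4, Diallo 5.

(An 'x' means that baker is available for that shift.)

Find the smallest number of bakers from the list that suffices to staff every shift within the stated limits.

3

10 slots to fill and no one can take more than 5, so at least ⌈10/5⌉ = 2 bakers are needed.
Any 2 bakers together have capacity at most 5+4 = 9 < 10 slots, so 2 can never suffice.
Huang, Gallo, and Horvat alone can cover everything: Oct 4→Gallo, Oct 5→Gallo, Oct 6→Horvat, Oct 7→Huang, Oct 8→Gallo, Oct 9→Horvat, Oct 10→Huang, Oct 11→Horvat, Oct 12→Gallo, Oct 13→Horvat.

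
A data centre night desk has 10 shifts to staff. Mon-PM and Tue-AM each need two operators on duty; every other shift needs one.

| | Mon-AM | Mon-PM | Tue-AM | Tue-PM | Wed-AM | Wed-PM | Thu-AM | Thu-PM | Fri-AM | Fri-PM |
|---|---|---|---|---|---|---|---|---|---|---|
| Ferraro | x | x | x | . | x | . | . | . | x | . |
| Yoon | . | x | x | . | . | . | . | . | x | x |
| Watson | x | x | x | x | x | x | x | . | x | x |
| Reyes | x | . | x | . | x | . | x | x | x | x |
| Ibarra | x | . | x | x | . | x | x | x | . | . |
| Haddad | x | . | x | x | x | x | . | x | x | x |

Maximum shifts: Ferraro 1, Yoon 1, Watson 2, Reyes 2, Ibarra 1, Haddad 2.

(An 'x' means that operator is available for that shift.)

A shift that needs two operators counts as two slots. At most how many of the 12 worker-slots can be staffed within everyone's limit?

Total capacity across all operators is 1+1+2+2+1+2 = 9, and 12 slots are needed, so at most 9 can be filled.
An assignment achieving 9: Mon-AM→Ibarra, Mon-PM→Ferraro+Yoon, Tue-PM→Watson, Wed-AM→Haddad, Wed-PM→Watson, Thu-AM→Reyes, Thu-PM→Reyes, Fri-PM→Haddad.
Loads: Ferraro 1/1, Yoon 1/1, Watson 2/2, Reyes 2/2, Ibarra 1/1, Haddad 2/2.

9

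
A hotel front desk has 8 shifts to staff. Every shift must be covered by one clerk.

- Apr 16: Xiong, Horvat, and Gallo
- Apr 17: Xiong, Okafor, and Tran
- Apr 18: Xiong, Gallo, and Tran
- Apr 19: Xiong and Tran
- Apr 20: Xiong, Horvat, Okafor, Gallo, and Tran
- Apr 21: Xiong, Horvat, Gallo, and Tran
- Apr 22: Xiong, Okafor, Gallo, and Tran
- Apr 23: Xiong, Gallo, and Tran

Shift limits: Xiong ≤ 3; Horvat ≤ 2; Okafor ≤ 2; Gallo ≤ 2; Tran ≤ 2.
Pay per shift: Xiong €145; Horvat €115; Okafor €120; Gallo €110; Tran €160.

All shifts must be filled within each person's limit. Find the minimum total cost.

€980

Picking the cheapest available clerk for each shift independently would cost €925, but that ignores the shift limits.
An optimal schedule: Apr 16→Gallo, Apr 17→Okafor, Apr 18→Gallo, Apr 19→Xiong, Apr 20→Horvat, Apr 21→Horvat, Apr 22→Okafor, Apr 23→Xiong.
Total: 110 + 120 + 110 + 145 + 115 + 115 + 120 + 145 = €980.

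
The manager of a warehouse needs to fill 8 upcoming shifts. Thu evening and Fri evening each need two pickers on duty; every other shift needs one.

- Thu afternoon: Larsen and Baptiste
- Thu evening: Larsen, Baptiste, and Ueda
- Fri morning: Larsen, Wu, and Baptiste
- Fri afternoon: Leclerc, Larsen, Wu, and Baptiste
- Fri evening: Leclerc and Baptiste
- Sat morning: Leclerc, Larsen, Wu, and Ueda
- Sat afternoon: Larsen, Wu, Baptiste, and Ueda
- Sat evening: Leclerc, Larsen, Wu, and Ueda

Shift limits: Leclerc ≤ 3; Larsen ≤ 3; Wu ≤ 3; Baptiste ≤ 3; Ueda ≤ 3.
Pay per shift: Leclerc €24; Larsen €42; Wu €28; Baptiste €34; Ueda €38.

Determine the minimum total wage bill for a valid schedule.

Fri evening can only be covered by Leclerc and Baptiste, so that assignment is forced.
Picking the cheapest available picker for each shift independently would cost €292, but that ignores the shift limits.
An optimal schedule: Thu afternoon→Baptiste, Thu evening→Baptiste+Ueda, Fri morning→Wu, Fri afternoon→Leclerc, Fri evening→Leclerc+Baptiste, Sat morning→Leclerc, Sat afternoon→Wu, Sat evening→Wu.
Total: 34 + 34 + 38 + 28 + 24 + 24 + 34 + 24 + 28 + 28 = €296.

€296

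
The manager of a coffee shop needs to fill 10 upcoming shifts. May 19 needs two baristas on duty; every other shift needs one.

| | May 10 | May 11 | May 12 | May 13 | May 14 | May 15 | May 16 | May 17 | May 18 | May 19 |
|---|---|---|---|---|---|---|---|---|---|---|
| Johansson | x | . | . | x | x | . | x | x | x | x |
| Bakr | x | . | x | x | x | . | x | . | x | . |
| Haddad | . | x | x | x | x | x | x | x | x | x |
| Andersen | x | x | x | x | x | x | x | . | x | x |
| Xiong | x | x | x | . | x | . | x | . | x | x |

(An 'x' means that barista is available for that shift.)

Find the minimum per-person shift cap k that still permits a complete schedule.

3

With 5 baristas and 11 worker-slots to fill, someone must work at least ⌈11/5⌉ = 3 shifts, so k ≥ 3.
k = 3 works: May 10→Johansson, May 11→Haddad, May 12→Bakr, May 13→Johansson, May 14→Bakr, May 15→Haddad, May 16→Bakr, May 17→Johansson, May 18→Haddad, May 19→Andersen+Xiong.
Loads: Johansson 3, Bakr 3, Haddad 3, Andersen 1, Xiong 1 — all ≤ 3.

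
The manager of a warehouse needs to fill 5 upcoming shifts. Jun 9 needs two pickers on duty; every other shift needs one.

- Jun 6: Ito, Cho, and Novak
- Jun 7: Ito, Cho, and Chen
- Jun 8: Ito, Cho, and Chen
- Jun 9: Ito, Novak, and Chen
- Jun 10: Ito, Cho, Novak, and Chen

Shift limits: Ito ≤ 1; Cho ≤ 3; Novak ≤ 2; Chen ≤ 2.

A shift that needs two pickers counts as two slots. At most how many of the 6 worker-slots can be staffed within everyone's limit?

Total capacity across all pickers is 1+3+2+2 = 8, and 6 slots are needed, so at most 6 can be filled.
An assignment achieving 6: Jun 6→Ito, Jun 7→Cho, Jun 8→Cho, Jun 9→Novak+Chen, Jun 10→Cho.
Loads: Ito 1/1, Cho 3/3, Novak 1/2, Chen 1/2.

6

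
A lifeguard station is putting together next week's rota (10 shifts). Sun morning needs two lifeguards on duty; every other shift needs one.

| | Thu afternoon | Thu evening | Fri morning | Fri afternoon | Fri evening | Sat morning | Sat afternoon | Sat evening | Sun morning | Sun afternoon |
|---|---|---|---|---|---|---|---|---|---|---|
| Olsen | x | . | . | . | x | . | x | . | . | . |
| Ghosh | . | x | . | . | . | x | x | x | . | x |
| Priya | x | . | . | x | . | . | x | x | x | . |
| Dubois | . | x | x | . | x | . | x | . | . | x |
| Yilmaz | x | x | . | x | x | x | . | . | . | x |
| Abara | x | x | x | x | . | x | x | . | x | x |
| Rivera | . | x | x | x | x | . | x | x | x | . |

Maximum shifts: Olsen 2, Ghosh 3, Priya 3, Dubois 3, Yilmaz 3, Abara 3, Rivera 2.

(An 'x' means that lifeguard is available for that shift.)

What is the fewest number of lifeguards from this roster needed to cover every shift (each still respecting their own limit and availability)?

4

11 slots to fill and no one can take more than 3, so at least ⌈11/3⌉ = 4 lifeguards are needed.
Olsen, Ghosh, Priya, and Abara alone can cover everything: Thu afternoon→Olsen, Thu evening→Ghosh, Fri morning→Abara, Fri afternoon→Priya, Fri evening→Olsen, Sat morning→Ghosh, Sat afternoon→Priya, Sat evening→Ghosh, Sun morning→Priya+Abara, Sun afternoon→Abara.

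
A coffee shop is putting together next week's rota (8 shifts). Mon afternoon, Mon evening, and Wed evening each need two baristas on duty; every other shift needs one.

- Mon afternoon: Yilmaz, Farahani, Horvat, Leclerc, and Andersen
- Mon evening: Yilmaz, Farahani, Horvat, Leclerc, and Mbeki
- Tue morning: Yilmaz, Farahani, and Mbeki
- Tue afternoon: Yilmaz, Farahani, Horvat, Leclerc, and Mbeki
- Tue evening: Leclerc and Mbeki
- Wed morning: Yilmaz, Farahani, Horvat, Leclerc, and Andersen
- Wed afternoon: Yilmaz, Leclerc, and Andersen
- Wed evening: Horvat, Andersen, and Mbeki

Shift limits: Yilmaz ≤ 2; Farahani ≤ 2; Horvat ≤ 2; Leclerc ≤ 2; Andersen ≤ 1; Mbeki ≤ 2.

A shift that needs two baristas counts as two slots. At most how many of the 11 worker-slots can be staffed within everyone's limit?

Total capacity across all baristas is 2+2+2+2+1+2 = 11, and 11 slots are needed, so at most 11 can be filled.
An assignment achieving 11: Mon afternoon→Farahani+Horvat, Mon evening→Farahani+Mbeki, Tue morning→Yilmaz, Tue afternoon→Mbeki, Tue evening→Leclerc, Wed morning→Leclerc, Wed afternoon→Yilmaz, Wed evening→Horvat+Andersen.
Loads: Yilmaz 2/2, Farahani 2/2, Horvat 2/2, Leclerc 2/2, Andersen 1/1, Mbeki 2/2.

11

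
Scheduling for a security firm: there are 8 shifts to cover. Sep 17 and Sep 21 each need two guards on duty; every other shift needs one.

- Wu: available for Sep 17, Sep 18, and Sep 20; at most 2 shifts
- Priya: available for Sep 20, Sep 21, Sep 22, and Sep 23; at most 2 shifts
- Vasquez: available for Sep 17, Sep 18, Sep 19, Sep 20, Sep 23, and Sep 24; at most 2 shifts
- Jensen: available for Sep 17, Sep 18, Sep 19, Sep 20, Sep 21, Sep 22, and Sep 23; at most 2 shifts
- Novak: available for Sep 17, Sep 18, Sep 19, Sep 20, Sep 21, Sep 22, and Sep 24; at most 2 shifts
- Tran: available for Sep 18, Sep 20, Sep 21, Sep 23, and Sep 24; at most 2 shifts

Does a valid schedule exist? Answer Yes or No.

Yes

One valid schedule: Sep 17→Wu+Jensen, Sep 18→Wu, Sep 19→Vasquez, Sep 20→Jensen, Sep 21→Novak+Tran, Sep 22→Priya, Sep 23→Priya, Sep 24→Vasquez.
Loads: Wu 2/2, Priya 2/2, Vasquez 2/2, Jensen 2/2, Novak 1/2, Tran 1/2 — all within limits.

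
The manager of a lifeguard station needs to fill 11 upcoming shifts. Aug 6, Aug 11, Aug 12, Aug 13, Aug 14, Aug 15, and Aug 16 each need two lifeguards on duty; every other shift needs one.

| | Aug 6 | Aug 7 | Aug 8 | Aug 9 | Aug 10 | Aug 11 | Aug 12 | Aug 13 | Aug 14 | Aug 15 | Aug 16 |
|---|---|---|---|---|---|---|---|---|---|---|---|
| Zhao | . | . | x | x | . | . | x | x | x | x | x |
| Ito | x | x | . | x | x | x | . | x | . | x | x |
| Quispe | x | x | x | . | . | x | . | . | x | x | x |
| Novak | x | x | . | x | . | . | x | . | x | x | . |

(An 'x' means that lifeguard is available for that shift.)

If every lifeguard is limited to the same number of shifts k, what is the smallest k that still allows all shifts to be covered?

5

With 4 lifeguards and 18 worker-slots to fill, someone must work at least ⌈18/4⌉ = 5 shifts, so k ≥ 5.
k = 5 works: Aug 6→Ito+Quispe, Aug 7→Ito, Aug 8→Zhao, Aug 9→Zhao, Aug 10→Ito, Aug 11→Ito+Quispe, Aug 12→Zhao+Novak, Aug 13→Zhao+Ito, Aug 14→Quispe+Novak, Aug 15→Quispe+Novak, Aug 16→Zhao+Quispe.
Loads: Zhao 5, Ito 5, Quispe 5, Novak 3 — all ≤ 5.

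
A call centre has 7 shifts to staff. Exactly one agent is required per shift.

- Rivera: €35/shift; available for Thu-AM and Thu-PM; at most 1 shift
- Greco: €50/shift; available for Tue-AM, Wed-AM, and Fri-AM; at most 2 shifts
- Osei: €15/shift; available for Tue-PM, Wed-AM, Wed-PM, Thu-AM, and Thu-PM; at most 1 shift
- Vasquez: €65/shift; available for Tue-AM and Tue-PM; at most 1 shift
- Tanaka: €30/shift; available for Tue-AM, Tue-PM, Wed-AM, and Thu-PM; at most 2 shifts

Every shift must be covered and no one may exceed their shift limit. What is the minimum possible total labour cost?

€275

Wed-PM can only be covered by Osei, so that assignment is forced.
Fri-AM can only be covered by Greco, so that assignment is forced.
Picking the cheapest available agent for each shift independently would cost €155, but that ignores the shift limits.
An optimal schedule: Tue-AM→Greco, Tue-PM→Vasquez, Wed-AM→Tanaka, Wed-PM→Osei, Thu-AM→Rivera, Thu-PM→Tanaka, Fri-AM→Greco.
Total: 50 + 65 + 30 + 15 + 35 + 30 + 50 = €275.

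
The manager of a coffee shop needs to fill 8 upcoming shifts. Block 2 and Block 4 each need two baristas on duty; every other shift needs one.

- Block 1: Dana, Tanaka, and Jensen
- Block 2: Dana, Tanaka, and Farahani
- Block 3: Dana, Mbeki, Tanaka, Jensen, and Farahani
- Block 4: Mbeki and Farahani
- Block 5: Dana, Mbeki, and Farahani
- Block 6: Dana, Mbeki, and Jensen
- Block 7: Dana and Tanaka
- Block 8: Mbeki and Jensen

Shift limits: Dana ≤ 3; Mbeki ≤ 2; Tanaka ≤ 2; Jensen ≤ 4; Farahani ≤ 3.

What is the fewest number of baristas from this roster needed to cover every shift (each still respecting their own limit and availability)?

10 slots to fill and no one can take more than 4, so at least ⌈10/4⌉ = 3 baristas are needed.
No set of 3 baristas can cover every shift (each such set leaves at least one shift with no one available or exceeds a cap).
Dana, Mbeki, Tanaka, and Farahani alone can cover everything: Block 1→Dana, Block 2→Tanaka+Farahani, Block 3→Tanaka, Block 4→Mbeki+Farahani, Block 5→Farahani, Block 6→Dana, Block 7→Dana, Block 8→Mbeki.

4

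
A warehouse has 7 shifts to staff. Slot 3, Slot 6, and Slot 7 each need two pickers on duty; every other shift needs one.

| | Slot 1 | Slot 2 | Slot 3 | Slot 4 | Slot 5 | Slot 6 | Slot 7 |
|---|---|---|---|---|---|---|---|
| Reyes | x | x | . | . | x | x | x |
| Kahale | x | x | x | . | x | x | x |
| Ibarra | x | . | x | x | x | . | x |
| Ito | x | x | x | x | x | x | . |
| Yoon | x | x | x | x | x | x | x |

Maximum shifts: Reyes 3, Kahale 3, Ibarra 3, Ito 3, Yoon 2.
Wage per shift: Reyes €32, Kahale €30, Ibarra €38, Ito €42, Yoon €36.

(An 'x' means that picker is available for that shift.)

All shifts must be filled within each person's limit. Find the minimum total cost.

Picking the cheapest available picker for each shift independently would cost €316, but that ignores the shift limits.
An optimal schedule: Slot 1→Kahale, Slot 2→Kahale, Slot 3→Kahale+Ibarra, Slot 4→Yoon, Slot 5→Reyes, Slot 6→Reyes+Yoon, Slot 7→Reyes+Ibarra.
Total: 30 + 30 + 30 + 38 + 36 + 32 + 32 + 36 + 32 + 38 = €334.

€334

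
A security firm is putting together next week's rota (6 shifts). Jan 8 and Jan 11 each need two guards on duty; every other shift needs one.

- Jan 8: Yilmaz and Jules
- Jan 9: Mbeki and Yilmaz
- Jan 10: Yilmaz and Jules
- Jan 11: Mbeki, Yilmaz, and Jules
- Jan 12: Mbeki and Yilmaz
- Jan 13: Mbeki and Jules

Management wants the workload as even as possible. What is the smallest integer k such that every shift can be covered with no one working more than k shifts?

3

With 3 guards and 8 worker-slots to fill, someone must work at least ⌈8/3⌉ = 3 shifts, so k ≥ 3.
k = 3 works: Jan 8→Yilmaz+Jules, Jan 9→Mbeki, Jan 10→Yilmaz, Jan 11→Yilmaz+Jules, Jan 12→Mbeki, Jan 13→Mbeki.
Loads: Mbeki 3, Yilmaz 3, Jules 2 — all ≤ 3.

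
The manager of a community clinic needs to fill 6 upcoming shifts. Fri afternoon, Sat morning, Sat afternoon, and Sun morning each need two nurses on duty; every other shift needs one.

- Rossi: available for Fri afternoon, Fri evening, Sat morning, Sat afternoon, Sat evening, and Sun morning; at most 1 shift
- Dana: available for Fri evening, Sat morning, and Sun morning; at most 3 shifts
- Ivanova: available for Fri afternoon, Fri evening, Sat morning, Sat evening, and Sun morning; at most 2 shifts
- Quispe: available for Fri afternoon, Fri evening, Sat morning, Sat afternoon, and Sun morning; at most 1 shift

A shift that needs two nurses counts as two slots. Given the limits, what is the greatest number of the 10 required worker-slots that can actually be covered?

7

Total capacity across all nurses is 1+3+2+1 = 7, and 10 slots are needed, so at most 7 can be filled.
An assignment achieving 7: Fri afternoon→Ivanova, Fri evening→Dana, Sat morning→Dana, Sat afternoon→Rossi+Quispe, Sat evening→Ivanova, Sun morning→Dana.
Loads: Rossi 1/1, Dana 3/3, Ivanova 2/2, Quispe 1/1.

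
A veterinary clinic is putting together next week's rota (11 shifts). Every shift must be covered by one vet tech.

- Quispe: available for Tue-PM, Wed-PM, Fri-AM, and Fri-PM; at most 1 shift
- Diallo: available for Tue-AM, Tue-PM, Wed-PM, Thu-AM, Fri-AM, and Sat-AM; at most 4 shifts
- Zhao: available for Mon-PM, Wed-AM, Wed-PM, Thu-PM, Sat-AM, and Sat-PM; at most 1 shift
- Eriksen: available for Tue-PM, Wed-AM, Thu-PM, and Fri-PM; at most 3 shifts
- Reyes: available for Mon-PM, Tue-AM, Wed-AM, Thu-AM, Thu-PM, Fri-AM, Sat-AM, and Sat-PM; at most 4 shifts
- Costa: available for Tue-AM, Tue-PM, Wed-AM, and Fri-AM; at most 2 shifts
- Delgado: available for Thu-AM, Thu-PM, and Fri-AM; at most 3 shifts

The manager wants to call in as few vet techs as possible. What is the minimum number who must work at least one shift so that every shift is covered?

3

11 slots to fill and no one can take more than 4, so at least ⌈11/4⌉ = 3 vet techs are needed.
Diallo, Eriksen, and Reyes alone can cover everything: Mon-PM→Reyes, Tue-AM→Diallo, Tue-PM→Diallo, Wed-AM→Eriksen, Wed-PM→Diallo, Thu-AM→Diallo, Thu-PM→Eriksen, Fri-AM→Reyes, Fri-PM→Eriksen, Sat-AM→Reyes, Sat-PM→Reyes.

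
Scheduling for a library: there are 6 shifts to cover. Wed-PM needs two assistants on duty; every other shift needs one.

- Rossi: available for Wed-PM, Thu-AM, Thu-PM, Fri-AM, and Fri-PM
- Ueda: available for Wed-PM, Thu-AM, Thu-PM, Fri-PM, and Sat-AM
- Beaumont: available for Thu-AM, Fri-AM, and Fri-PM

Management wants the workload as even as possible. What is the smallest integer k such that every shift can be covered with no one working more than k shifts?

3

With 3 assistants and 7 worker-slots to fill, someone must work at least ⌈7/3⌉ = 3 shifts, so k ≥ 3.
k = 3 works: Wed-PM→Rossi+Ueda, Thu-AM→Ueda, Thu-PM→Rossi, Fri-AM→Rossi, Fri-PM→Beaumont, Sat-AM→Ueda.
Loads: Rossi 3, Ueda 3, Beaumont 1 — all ≤ 3.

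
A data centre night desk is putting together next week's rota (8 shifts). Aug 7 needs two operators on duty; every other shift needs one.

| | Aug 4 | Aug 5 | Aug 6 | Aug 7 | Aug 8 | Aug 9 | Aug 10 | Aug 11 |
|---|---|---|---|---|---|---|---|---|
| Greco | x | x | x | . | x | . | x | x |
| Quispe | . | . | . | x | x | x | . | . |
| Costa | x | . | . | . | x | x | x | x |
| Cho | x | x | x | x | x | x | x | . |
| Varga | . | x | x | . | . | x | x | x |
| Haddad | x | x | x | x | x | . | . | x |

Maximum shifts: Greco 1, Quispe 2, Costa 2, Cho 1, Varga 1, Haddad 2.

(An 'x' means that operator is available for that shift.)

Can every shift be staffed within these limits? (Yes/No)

Yes

One valid schedule: Aug 4→Greco, Aug 5→Varga, Aug 6→Haddad, Aug 7→Quispe+Cho, Aug 8→Haddad, Aug 9→Quispe, Aug 10→Costa, Aug 11→Costa.
Loads: Greco 1/1, Quispe 2/2, Costa 2/2, Cho 1/1, Varga 1/1, Haddad 2/2 — all within limits.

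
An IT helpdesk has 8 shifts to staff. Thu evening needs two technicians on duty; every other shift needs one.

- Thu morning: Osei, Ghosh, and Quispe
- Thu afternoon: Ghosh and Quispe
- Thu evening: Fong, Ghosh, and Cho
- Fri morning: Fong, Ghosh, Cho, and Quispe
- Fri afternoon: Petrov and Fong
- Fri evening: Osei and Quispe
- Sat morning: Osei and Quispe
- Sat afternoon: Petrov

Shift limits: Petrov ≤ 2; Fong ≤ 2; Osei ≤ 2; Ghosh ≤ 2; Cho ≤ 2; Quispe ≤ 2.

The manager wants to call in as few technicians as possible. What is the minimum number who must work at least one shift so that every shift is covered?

9 slots to fill and no one can take more than 2, so at least ⌈9/2⌉ = 5 technicians are needed.
Petrov, Fong, Osei, Ghosh, and Cho alone can cover everything: Thu morning→Ghosh, Thu afternoon→Ghosh, Thu evening→Fong+Cho, Fri morning→Fong, Fri afternoon→Petrov, Fri evening→Osei, Sat morning→Osei, Sat afternoon→Petrov.

5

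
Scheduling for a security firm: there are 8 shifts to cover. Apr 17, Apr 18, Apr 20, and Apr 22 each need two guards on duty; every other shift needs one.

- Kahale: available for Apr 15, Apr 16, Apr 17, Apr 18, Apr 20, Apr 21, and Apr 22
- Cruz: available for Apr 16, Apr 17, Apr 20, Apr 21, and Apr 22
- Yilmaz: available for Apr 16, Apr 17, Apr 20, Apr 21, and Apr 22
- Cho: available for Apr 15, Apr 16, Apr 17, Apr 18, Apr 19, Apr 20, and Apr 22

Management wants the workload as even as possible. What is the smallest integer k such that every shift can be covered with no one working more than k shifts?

3

With 4 guards and 12 worker-slots to fill, someone must work at least ⌈12/4⌉ = 3 shifts, so k ≥ 3.
k = 3 works: Apr 15→Kahale, Apr 16→Cruz, Apr 17→Cruz+Yilmaz, Apr 18→Kahale+Cho, Apr 19→Cho, Apr 20→Cruz+Yilmaz, Apr 21→Kahale, Apr 22→Yilmaz+Cho.
Loads: Kahale 3, Cruz 3, Yilmaz 3, Cho 3 — all ≤ 3.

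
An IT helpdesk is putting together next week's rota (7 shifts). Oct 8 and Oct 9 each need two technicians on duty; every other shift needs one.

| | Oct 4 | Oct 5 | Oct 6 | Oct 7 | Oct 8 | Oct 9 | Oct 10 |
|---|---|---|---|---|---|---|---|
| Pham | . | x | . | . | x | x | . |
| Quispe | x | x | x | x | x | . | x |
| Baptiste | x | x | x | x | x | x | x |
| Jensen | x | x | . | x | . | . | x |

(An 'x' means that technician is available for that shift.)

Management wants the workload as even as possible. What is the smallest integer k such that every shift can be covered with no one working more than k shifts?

With 4 technicians and 9 worker-slots to fill, someone must work at least ⌈9/4⌉ = 3 shifts, so k ≥ 3.
k = 3 works: Oct 4→Quispe, Oct 5→Pham, Oct 6→Quispe, Oct 7→Quispe, Oct 8→Pham+Baptiste, Oct 9→Pham+Baptiste, Oct 10→Baptiste.
Loads: Pham 3, Quispe 3, Baptiste 3, Jensen 0 — all ≤ 3.

3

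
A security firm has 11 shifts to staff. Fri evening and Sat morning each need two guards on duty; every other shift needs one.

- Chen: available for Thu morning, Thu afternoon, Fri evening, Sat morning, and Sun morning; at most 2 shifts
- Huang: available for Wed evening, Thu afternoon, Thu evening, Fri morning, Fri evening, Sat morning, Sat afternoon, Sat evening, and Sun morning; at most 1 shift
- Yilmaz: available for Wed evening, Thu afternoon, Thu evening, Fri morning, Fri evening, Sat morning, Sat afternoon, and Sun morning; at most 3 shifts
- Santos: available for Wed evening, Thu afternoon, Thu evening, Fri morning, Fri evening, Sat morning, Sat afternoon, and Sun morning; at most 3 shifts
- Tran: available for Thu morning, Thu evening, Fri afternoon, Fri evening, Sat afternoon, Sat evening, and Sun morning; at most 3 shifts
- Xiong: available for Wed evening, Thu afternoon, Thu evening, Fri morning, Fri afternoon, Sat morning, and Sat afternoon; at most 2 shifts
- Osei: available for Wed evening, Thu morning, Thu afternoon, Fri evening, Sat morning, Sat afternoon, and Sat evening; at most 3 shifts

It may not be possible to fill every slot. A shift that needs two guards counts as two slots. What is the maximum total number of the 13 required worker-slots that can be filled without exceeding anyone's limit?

Total capacity across all guards is 2+1+3+3+3+2+3 = 17, and 13 slots are needed, so at most 13 can be filled.
An assignment achieving 13: Wed evening→Yilmaz, Thu morning→Chen, Thu afternoon→Santos, Thu evening→Yilmaz, Fri morning→Yilmaz, Fri afternoon→Tran, Fri evening→Santos+Tran, Sat morning→Santos+Xiong, Sat afternoon→Tran, Sat evening→Huang, Sun morning→Chen.
Loads: Chen 2/2, Huang 1/1, Yilmaz 3/3, Santos 3/3, Tran 3/3, Xiong 1/2, Osei 0/3.

13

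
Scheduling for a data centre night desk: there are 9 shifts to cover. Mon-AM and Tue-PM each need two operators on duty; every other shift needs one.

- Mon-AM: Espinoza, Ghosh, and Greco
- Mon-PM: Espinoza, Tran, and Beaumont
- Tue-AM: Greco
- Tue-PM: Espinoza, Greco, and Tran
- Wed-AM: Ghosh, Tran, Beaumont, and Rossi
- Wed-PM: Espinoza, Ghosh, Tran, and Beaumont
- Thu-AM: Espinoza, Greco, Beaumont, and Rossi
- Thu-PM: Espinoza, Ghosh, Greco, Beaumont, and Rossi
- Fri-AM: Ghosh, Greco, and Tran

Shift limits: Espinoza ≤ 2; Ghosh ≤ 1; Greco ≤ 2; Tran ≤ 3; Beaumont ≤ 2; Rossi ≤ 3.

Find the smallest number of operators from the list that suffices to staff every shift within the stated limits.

11 slots to fill and no one can take more than 3, so at least ⌈11/3⌉ = 4 operators are needed.
Any 4 operators together have capacity at most 3+3+2+2 = 10 < 11 slots, so 4 can never suffice.
Espinoza, Ghosh, Greco, Tran, and Rossi alone can cover everything: Mon-AM→Espinoza+Ghosh, Mon-PM→Espinoza, Tue-AM→Greco, Tue-PM→Greco+Tran, Wed-AM→Rossi, Wed-PM→Tran, Thu-AM→Rossi, Thu-PM→Rossi, Fri-AM→Tran.

5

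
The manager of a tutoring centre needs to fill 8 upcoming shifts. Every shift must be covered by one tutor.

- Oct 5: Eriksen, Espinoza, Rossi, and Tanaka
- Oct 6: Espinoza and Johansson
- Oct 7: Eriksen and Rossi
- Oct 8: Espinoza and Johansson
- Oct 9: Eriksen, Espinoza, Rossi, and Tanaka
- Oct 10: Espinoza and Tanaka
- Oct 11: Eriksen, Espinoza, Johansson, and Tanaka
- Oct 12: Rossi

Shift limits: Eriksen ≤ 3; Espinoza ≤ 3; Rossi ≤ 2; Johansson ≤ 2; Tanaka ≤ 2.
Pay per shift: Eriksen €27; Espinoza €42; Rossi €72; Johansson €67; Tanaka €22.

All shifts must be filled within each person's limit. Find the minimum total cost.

Oct 12 can only be covered by Rossi, so that assignment is forced.
Picking the cheapest available tutor for each shift independently would cost €271, but that ignores the shift limits.
An optimal schedule: Oct 5→Tanaka, Oct 6→Espinoza, Oct 7→Eriksen, Oct 8→Espinoza, Oct 9→Eriksen, Oct 10→Tanaka, Oct 11→Eriksen, Oct 12→Rossi.
Total: 22 + 42 + 27 + 42 + 27 + 22 + 27 + 72 = €281.

€281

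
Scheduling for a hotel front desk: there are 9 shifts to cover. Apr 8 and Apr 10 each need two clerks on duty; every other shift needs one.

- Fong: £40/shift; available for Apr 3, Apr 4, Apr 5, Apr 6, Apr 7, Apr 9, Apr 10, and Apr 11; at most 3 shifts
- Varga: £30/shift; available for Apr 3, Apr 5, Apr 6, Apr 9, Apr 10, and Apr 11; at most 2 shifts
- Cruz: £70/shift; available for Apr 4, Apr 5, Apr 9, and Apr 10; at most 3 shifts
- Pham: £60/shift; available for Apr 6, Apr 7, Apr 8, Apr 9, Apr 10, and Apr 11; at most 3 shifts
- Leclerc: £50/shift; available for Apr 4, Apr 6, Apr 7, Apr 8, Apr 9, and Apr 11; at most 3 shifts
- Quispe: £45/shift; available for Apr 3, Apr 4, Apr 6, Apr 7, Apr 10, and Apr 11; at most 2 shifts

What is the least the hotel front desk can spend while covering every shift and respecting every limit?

Apr 8 can only be covered by Pham and Leclerc, so that assignment is forced.
Picking the cheapest available clerk for each shift independently would cost £410, but that ignores the shift limits.
An optimal schedule: Apr 3→Varga, Apr 4→Fong, Apr 5→Varga, Apr 6→Quispe, Apr 7→Fong, Apr 8→Leclerc+Pham, Apr 9→Leclerc, Apr 10→Fong+Quispe, Apr 11→Leclerc.
Total: 30 + 40 + 30 + 45 + 40 + 50 + 60 + 50 + 40 + 45 + 50 = £480.

£480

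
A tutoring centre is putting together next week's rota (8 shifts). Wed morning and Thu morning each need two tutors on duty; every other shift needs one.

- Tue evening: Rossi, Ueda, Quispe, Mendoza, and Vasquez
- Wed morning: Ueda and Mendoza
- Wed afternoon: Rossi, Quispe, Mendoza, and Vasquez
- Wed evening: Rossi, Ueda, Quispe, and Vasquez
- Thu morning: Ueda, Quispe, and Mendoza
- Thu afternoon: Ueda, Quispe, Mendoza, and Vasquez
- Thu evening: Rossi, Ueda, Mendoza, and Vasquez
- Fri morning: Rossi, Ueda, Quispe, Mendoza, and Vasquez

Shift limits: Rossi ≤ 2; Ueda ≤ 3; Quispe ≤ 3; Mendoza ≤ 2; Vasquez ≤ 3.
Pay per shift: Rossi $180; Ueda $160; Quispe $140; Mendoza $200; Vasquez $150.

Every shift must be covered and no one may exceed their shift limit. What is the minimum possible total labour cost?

Wed morning can only be covered by Ueda and Mendoza, so that assignment is forced.
Picking the cheapest available tutor for each shift independently would cost $1510, but that ignores the shift limits.
An optimal schedule: Tue evening→Vasquez, Wed morning→Ueda+Mendoza, Wed afternoon→Quispe, Wed evening→Quispe, Thu morning→Quispe+Ueda, Thu afternoon→Vasquez, Thu evening→Vasquez, Fri morning→Ueda.
Total: 150 + 160 + 200 + 140 + 140 + 140 + 160 + 150 + 150 + 160 = $1550.

$1550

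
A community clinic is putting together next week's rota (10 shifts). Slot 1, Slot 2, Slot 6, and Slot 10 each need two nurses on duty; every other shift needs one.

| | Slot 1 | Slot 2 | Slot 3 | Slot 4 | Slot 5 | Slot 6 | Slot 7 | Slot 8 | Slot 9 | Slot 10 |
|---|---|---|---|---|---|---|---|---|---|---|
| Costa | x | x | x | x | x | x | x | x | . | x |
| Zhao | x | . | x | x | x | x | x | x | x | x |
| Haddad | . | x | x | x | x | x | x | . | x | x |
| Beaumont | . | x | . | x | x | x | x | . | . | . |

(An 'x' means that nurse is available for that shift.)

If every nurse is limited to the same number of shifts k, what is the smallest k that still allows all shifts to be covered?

4

With 4 nurses and 14 worker-slots to fill, someone must work at least ⌈14/4⌉ = 4 shifts, so k ≥ 4.
k = 4 works: Slot 1→Costa+Zhao, Slot 2→Costa+Haddad, Slot 3→Costa, Slot 4→Zhao, Slot 5→Haddad, Slot 6→Haddad+Beaumont, Slot 7→Beaumont, Slot 8→Costa, Slot 9→Zhao, Slot 10→Zhao+Haddad.
Loads: Costa 4, Zhao 4, Haddad 4, Beaumont 2 — all ≤ 4.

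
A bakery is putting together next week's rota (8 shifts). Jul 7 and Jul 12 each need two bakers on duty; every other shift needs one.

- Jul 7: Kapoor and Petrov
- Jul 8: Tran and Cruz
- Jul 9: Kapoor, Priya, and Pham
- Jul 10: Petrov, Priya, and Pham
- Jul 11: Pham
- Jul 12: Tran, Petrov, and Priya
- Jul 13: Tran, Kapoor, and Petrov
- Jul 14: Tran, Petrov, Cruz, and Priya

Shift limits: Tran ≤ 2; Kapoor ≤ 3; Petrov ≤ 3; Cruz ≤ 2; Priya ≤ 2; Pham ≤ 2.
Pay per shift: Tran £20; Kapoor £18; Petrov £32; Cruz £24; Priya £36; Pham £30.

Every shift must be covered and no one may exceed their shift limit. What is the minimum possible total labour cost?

£242

Jul 7 can only be covered by Kapoor and Petrov, so that assignment is forced.
Jul 11 can only be covered by Pham, so that assignment is forced.
Picking the cheapest available baker for each shift independently would cost £238, but that ignores the shift limits.
An optimal schedule: Jul 7→Kapoor+Petrov, Jul 8→Tran, Jul 9→Kapoor, Jul 10→Pham, Jul 11→Pham, Jul 12→Tran+Petrov, Jul 13→Kapoor, Jul 14→Cruz.
Total: 18 + 32 + 20 + 18 + 30 + 30 + 20 + 32 + 18 + 24 = £242.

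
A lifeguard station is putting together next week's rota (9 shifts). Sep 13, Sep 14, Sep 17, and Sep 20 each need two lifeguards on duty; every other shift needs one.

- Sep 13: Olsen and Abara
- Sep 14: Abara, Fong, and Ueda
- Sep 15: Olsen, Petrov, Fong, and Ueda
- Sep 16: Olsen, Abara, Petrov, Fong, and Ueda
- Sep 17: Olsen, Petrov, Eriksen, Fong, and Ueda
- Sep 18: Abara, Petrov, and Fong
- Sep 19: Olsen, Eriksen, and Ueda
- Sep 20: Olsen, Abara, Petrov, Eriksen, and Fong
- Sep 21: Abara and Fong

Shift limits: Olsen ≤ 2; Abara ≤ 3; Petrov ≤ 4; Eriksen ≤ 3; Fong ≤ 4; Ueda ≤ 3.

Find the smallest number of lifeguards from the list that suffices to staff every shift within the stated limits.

13 slots to fill and no one can take more than 4, so at least ⌈13/4⌉ = 4 lifeguards are needed.
Olsen, Abara, Petrov, and Fong alone can cover everything: Sep 13→Olsen+Abara, Sep 14→Abara+Fong, Sep 15→Petrov, Sep 16→Fong, Sep 17→Petrov+Fong, Sep 18→Petrov, Sep 19→Olsen, Sep 20→Petrov+Fong, Sep 21→Abara.

4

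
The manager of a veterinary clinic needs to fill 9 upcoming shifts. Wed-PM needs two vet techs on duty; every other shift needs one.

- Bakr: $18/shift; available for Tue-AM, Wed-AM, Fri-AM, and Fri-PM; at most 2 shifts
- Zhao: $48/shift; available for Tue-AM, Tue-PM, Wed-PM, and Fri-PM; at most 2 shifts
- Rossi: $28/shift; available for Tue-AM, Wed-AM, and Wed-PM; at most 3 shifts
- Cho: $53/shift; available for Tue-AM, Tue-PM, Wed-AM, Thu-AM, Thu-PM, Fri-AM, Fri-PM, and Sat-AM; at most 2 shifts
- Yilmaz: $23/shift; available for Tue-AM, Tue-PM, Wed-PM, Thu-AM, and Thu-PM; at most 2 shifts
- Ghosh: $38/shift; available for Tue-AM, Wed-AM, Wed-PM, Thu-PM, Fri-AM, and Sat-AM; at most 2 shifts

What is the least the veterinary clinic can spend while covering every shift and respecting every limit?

Picking the cheapest available vet tech for each shift independently would cost $230, but that ignores the shift limits.
An optimal schedule: Tue-AM→Rossi, Tue-PM→Yilmaz, Wed-AM→Rossi, Wed-PM→Rossi+Zhao, Thu-AM→Yilmaz, Thu-PM→Ghosh, Fri-AM→Bakr, Fri-PM→Bakr, Sat-AM→Ghosh.
Total: 28 + 23 + 28 + 28 + 48 + 23 + 38 + 18 + 18 + 38 = $290.

$290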